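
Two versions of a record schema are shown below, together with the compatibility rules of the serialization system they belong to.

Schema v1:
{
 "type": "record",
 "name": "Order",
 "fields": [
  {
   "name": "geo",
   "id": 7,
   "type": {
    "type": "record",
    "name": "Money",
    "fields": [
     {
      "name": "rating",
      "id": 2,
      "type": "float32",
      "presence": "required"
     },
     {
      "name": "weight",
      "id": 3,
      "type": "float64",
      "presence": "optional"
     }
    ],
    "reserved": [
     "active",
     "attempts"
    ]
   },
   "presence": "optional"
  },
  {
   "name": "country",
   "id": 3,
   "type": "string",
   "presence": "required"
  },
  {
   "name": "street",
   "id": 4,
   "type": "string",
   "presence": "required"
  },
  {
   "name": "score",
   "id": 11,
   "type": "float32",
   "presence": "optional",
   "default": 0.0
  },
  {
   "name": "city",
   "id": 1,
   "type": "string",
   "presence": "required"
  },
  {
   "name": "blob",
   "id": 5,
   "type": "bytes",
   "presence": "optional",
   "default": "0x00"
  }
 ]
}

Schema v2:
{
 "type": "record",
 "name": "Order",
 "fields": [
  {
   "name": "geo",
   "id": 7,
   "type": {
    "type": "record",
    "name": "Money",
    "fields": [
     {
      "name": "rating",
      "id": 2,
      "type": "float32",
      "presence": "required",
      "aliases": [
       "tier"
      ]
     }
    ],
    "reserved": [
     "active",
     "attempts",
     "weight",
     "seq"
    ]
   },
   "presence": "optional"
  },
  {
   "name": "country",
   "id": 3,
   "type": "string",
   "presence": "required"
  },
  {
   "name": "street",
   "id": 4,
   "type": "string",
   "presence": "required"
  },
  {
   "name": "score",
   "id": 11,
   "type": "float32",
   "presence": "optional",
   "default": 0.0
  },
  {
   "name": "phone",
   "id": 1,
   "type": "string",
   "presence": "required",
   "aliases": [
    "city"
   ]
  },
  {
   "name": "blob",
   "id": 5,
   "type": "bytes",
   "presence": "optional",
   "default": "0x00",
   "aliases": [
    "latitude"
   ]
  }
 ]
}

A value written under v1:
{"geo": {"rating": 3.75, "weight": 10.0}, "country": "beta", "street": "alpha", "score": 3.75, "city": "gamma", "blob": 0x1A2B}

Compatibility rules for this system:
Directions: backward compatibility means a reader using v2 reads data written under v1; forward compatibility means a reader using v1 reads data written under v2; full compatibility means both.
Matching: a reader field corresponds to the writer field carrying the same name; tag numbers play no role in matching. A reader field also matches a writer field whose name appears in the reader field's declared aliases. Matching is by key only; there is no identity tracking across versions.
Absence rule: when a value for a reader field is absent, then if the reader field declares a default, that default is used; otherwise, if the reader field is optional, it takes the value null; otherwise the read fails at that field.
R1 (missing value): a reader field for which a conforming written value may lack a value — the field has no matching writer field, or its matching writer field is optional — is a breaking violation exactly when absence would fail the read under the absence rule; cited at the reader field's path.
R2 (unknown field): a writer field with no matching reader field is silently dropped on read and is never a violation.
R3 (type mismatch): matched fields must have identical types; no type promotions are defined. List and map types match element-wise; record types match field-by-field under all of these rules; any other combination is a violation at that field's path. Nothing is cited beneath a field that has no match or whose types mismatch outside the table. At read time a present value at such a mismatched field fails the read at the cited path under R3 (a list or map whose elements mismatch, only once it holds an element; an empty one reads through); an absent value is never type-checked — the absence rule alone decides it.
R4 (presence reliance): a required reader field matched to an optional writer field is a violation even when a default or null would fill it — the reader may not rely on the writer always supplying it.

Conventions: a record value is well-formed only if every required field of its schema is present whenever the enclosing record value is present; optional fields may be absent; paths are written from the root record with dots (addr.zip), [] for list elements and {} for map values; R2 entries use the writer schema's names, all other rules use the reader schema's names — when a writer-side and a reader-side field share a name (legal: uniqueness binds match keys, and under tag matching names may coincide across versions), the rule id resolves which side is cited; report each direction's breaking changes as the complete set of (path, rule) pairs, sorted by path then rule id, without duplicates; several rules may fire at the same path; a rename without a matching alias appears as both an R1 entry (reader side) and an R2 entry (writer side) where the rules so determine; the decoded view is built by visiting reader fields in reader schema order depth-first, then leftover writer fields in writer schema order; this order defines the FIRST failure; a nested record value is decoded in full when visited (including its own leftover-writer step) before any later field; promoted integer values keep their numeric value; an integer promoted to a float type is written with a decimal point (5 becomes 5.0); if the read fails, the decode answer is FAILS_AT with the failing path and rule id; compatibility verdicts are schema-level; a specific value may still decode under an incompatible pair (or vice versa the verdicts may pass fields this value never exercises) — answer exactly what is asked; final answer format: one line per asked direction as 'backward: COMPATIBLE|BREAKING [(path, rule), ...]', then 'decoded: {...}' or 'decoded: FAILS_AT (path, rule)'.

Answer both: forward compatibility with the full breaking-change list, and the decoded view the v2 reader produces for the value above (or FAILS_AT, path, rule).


each type pair in Order: writer, then reader
forward analysis of Order with v1 as reader and v2 as writer:
  Money -> Money, writer optional: geo aligns to geo
  string -> string, writer required: country aligns to country
  string -> string, writer required: street aligns to street
  float32 -> float32, writer optional: score aligns to score
  no writer field matches reader city
  bytes -> bytes, writer optional: blob aligns to blob
  writer field phone has no reader counterpart
  float32 -> float32, writer required: geo.rating aligns to geo.rating
  no writer field matches reader geo.weight
  R1 fires at city
  => forward: BREAKING (1)
decoding the Order value with the v2 reader:
  geo.rating := 3.75
  writer geo.weight: unmatched, discarded
  country := "beta"
  street := "alpha"
  score := 3.75
  phone := "gamma" (from writer city)
  blob := 0x1A2B
  => decoded: {"geo": {"rating": 3.75}, "country": "beta", "street": "alpha", "score": 3.75, "phone": "gamma", "blob": 0x1A2B}

forward: BREAKING [(city, R1)]; decoded: {"geo": {"rating": 3.75}, "country": "beta", "street": "alpha", "score": 3.75, "phone": "gamma", "blob": 0x1A2B}


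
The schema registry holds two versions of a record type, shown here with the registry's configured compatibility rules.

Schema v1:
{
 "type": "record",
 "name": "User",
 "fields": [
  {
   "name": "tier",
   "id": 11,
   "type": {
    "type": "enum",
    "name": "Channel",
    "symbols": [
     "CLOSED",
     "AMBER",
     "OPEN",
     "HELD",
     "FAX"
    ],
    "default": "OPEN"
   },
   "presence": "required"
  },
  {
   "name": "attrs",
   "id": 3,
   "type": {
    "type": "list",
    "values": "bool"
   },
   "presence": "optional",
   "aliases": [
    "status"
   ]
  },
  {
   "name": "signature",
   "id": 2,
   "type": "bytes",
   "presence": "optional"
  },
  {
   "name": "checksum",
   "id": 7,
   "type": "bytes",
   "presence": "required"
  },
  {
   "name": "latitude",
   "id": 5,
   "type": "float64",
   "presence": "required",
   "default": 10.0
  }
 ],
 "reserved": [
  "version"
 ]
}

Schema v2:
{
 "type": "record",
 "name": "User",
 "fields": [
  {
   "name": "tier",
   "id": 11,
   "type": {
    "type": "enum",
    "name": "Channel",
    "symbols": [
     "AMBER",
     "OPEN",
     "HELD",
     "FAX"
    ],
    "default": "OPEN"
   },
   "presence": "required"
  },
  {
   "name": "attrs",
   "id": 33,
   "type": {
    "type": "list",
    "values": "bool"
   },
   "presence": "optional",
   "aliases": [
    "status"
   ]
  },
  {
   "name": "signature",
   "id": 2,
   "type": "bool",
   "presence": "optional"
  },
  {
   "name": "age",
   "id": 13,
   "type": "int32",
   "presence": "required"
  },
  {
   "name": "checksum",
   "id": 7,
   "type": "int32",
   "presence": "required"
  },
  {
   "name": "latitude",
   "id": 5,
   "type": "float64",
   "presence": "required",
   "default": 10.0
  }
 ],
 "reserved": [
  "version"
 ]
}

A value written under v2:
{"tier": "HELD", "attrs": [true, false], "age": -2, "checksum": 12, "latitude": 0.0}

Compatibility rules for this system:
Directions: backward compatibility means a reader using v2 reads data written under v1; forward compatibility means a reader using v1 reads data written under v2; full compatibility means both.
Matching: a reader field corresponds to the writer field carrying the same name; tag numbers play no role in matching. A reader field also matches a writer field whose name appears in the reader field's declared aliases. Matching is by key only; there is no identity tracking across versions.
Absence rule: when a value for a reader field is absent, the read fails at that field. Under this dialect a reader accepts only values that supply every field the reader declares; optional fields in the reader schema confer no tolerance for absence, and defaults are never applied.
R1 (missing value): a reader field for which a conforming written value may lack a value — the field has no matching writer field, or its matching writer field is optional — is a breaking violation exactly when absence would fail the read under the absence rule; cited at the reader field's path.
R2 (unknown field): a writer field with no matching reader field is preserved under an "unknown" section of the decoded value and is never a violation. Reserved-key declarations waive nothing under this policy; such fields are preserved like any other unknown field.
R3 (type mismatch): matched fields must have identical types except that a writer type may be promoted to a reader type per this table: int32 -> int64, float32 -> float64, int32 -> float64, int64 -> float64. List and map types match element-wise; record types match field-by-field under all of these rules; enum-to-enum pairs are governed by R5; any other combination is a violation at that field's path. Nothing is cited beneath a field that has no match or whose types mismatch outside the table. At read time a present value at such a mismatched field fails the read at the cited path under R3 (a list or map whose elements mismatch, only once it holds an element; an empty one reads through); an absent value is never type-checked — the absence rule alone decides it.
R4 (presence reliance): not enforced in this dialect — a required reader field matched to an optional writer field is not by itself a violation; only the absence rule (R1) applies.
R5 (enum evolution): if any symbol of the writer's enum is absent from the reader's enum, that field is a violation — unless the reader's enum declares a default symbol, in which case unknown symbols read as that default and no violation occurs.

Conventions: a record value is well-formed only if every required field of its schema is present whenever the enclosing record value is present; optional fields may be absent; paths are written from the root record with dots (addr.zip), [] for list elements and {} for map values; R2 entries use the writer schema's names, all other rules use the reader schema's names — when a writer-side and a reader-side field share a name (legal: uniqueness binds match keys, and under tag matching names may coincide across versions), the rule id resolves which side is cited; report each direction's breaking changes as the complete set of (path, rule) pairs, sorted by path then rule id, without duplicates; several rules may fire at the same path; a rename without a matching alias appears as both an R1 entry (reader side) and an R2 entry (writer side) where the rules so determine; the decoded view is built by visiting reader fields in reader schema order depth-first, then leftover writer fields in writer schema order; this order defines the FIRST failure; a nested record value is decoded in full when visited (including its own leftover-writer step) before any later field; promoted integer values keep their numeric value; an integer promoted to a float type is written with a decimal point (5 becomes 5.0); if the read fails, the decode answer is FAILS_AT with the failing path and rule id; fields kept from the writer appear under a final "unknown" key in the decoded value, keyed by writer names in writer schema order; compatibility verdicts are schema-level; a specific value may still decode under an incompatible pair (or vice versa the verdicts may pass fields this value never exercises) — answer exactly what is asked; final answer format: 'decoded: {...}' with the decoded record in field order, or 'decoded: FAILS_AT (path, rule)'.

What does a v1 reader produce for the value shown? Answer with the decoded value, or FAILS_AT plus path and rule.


arrows below run writer -> reader for User
decoding the User value with the v1 reader:
  tier := "HELD"
  attrs := [true, false]
  read fails at signature under R1 (no fill)
  => FAILS_AT (signature, R1)
checking off the User differences that do not matter here:
  added field age to record User: required int32, tag 13 (in v2 it sits immediately before checksum) -> affects the rule determinations only; this particular User value decodes identically
  field checksum in record User: type bytes changed to int32 -> affects the rule determinations only; this particular User value decodes identically
  enum Channel (field tier in record User): symbol CLOSED removed -> no rule fires on it and the decoded User view is identical with or without it
  field attrs in record User: tag 3 changed to 33 -> no rule fires on it and the decoded User view is identical with or without it

decoded: FAILS_AT (signature, R1)


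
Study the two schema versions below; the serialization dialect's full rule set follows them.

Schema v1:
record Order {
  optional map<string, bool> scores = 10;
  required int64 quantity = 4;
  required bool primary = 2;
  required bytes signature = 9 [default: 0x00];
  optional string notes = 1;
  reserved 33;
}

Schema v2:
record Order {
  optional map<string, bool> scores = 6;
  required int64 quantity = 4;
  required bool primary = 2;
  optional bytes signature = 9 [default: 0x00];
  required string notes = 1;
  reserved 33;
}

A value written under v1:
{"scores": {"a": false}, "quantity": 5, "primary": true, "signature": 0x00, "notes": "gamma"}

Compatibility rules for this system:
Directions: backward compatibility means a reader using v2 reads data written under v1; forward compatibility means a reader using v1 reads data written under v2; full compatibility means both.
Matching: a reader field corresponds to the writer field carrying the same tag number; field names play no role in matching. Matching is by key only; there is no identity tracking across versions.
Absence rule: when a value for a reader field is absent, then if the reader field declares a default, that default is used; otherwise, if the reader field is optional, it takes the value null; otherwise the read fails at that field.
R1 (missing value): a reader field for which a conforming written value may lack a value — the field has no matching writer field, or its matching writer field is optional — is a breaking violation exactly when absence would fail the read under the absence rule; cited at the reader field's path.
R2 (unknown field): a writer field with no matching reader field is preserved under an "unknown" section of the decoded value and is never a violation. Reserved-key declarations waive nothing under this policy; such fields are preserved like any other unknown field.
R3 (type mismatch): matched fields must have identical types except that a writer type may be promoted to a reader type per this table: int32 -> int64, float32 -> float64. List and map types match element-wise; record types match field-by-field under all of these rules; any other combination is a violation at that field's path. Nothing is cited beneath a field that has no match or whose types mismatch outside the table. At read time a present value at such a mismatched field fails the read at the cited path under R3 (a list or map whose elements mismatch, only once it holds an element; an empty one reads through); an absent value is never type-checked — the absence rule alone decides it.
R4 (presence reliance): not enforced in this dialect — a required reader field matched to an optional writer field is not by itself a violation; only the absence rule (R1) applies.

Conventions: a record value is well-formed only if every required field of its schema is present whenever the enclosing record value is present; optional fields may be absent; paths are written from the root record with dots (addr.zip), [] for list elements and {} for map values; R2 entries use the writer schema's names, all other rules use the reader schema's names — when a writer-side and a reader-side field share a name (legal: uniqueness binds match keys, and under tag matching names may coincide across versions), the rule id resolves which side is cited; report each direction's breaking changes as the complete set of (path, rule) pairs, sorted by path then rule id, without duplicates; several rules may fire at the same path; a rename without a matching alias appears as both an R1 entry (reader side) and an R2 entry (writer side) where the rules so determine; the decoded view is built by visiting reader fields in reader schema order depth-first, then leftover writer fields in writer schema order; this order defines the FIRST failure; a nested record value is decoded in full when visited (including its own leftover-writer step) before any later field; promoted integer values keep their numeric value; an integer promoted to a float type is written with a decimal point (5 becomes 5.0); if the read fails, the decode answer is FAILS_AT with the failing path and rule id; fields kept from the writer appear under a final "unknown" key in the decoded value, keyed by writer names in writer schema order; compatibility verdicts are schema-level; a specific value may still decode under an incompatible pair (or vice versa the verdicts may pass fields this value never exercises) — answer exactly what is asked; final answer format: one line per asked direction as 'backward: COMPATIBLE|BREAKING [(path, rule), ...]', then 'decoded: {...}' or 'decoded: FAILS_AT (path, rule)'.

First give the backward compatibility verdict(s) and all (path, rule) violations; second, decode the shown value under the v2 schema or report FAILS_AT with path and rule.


backward: BREAKING [(notes, R1)]; decoded: {"scores": null, "quantity": 5, "primary": true, "signature": 0x00, "notes": "gamma", "unknown": {"scores": {"a": false}}}

in Order below, arrows point writer -> reader
backward pass over Order, reader schema v2, writer schema v1:
  scores: no writer-side match
  quantity: paired with writer quantity (int64 -> int64; writer required)
  primary: paired with writer primary (bool -> bool; writer required)
  signature: paired with writer signature (bytes -> bytes; writer required)
  notes: paired with writer notes (string -> string; writer optional)
  scores (writer side), unknown to reader
  rule R1 violated at notes
  backward on Order therefore BREAKING (1)
decode (reader v2):
  scores := null (not supplied -> null)
  quantity := 5
  primary := true
  signature := 0x00
  notes := "gamma"
  writer scores: kept under "unknown"
  => decoded: {"scores": null, "quantity": 5, "primary": true, "signature": 0x00, "notes": "gamma", "unknown": {"scores": {"a": false}}}
the other Order changes do not affect what is asked:
  field signature in record Order: required changed to optional -> inert for the asked Order verdict: nothing fires


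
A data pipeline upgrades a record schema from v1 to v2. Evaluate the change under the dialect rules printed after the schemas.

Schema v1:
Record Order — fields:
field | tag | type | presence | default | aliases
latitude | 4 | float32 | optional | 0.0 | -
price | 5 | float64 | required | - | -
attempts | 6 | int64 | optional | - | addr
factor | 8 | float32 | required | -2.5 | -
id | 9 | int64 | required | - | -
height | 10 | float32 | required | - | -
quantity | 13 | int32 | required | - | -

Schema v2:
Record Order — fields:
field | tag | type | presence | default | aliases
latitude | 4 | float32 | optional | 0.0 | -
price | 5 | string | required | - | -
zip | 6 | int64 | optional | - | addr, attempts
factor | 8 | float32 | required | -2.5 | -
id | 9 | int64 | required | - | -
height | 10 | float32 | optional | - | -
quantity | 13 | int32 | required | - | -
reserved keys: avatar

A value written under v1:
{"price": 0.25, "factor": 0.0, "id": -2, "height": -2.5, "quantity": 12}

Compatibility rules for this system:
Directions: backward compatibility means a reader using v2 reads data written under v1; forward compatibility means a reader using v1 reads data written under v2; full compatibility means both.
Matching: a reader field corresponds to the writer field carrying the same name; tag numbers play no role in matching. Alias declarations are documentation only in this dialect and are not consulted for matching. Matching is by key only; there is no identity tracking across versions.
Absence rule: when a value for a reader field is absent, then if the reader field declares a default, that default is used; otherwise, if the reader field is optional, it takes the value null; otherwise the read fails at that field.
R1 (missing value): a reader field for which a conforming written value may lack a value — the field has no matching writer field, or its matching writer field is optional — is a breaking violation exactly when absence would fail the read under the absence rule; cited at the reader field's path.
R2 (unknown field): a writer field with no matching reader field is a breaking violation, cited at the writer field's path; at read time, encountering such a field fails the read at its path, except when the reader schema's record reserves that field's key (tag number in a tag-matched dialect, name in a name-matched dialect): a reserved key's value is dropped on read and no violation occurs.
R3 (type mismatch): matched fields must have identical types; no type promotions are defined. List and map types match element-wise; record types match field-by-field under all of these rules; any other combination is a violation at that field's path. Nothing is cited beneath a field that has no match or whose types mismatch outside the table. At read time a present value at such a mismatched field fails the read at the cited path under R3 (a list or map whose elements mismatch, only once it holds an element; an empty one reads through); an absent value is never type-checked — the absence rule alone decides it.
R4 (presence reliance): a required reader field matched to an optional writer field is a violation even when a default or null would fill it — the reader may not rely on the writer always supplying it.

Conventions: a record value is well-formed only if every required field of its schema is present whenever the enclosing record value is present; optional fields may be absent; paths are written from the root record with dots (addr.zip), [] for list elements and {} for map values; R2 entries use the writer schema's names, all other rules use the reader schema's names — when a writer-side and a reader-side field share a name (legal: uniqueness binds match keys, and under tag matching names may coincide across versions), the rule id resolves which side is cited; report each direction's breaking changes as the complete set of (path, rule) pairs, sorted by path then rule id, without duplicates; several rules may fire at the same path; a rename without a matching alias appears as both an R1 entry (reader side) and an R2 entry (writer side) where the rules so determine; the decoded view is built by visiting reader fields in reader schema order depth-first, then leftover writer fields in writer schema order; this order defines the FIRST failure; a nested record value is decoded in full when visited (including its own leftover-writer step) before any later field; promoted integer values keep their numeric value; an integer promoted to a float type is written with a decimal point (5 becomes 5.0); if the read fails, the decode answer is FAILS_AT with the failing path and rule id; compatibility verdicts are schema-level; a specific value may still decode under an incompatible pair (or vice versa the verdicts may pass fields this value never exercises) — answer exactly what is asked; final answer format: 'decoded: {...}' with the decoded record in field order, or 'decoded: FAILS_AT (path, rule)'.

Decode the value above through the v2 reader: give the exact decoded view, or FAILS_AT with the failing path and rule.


decoded: FAILS_AT (price, R3)

arrows below run writer -> reader for Order
decode walk for Order under reader schema v2:
  latitude := 0.0 (no value, default fills)
  read fails at price under R3
  => FAILS_AT (price, R3)
the other Order changes do not affect what is asked:
  field height in record Order: required changed to optional -> matters for Order compatibility verdicts, not for this value's decode
  renamed field attempts to zip in record Order (alias attempts declared on the renamed field) -> matters for Order compatibility verdicts, not for this value's decode


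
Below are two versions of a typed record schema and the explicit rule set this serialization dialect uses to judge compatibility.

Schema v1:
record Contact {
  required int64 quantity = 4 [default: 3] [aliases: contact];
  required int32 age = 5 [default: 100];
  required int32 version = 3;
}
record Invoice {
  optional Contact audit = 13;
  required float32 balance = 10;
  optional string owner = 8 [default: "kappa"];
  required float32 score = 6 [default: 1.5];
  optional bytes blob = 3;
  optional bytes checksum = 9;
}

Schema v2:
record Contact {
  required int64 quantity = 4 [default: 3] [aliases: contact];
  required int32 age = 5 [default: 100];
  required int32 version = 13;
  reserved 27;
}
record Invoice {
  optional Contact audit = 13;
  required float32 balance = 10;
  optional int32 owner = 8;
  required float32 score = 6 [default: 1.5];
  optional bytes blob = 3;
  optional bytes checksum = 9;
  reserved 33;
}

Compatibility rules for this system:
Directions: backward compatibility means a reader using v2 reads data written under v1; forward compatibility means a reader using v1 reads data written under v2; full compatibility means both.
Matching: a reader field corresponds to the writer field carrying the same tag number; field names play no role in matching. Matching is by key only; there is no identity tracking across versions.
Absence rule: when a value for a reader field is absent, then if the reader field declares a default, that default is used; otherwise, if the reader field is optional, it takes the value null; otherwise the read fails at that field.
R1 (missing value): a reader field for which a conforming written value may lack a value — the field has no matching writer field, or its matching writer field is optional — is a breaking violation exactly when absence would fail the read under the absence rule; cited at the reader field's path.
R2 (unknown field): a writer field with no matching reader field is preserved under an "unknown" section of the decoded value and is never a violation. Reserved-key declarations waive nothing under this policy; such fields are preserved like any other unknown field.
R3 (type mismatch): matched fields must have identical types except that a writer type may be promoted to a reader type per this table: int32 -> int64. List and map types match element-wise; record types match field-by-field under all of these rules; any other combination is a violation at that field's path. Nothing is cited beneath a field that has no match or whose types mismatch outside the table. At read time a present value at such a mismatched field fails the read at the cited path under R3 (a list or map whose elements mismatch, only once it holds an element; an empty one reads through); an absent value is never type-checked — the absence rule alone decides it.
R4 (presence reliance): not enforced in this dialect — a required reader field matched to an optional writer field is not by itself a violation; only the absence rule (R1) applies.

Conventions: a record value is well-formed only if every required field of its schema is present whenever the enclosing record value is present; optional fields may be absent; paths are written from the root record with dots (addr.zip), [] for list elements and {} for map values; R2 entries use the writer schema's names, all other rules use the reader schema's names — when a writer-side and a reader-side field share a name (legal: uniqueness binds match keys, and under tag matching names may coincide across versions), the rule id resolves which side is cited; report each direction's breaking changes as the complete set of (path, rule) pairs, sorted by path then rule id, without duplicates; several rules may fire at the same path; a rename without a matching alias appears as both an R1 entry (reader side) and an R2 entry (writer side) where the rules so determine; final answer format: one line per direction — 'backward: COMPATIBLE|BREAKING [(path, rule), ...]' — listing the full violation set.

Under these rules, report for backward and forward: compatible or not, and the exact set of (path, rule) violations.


backward: BREAKING [(audit.version, R1), (owner, R3)]; forward: BREAKING [(audit.version, R1), (owner, R3)]

in Invoice below, arrows point writer -> reader
backward for Invoice (reader v2, writer v1):
  audit: Contact -> Contact, writer optional; from audit
  balance: float32 -> float32, writer required; from balance
  owner: string -> int32, writer optional; from owner
  score: float32 -> float32, writer required; from score
  blob: bytes -> bytes, writer optional; from blob
  checksum: bytes -> bytes, writer optional; from checksum
  audit.quantity: int64 -> int64, writer required; from audit.quantity
  audit.age: int32 -> int32, writer required; from audit.age
  audit.version: no writer match
  writer audit.version: unknown to reader
  violation R1 at audit.version
  violation R3 at owner
  => backward: BREAKING (2)
forward for Invoice (reader v1, writer v2):
  audit: Contact -> Contact, writer optional; from audit
  balance: float32 -> float32, writer required; from balance
  owner: int32 -> string, writer optional; from owner
  score: float32 -> float32, writer required; from score
  blob: bytes -> bytes, writer optional; from blob
  checksum: bytes -> bytes, writer optional; from checksum
  audit.quantity: int64 -> int64, writer required; from audit.quantity
  audit.age: int32 -> int32, writer required; from audit.age
  audit.version: no writer match
  writer audit.version: unknown to reader
  violation R1 at audit.version
  violation R3 at owner
  => forward: BREAKING (2)


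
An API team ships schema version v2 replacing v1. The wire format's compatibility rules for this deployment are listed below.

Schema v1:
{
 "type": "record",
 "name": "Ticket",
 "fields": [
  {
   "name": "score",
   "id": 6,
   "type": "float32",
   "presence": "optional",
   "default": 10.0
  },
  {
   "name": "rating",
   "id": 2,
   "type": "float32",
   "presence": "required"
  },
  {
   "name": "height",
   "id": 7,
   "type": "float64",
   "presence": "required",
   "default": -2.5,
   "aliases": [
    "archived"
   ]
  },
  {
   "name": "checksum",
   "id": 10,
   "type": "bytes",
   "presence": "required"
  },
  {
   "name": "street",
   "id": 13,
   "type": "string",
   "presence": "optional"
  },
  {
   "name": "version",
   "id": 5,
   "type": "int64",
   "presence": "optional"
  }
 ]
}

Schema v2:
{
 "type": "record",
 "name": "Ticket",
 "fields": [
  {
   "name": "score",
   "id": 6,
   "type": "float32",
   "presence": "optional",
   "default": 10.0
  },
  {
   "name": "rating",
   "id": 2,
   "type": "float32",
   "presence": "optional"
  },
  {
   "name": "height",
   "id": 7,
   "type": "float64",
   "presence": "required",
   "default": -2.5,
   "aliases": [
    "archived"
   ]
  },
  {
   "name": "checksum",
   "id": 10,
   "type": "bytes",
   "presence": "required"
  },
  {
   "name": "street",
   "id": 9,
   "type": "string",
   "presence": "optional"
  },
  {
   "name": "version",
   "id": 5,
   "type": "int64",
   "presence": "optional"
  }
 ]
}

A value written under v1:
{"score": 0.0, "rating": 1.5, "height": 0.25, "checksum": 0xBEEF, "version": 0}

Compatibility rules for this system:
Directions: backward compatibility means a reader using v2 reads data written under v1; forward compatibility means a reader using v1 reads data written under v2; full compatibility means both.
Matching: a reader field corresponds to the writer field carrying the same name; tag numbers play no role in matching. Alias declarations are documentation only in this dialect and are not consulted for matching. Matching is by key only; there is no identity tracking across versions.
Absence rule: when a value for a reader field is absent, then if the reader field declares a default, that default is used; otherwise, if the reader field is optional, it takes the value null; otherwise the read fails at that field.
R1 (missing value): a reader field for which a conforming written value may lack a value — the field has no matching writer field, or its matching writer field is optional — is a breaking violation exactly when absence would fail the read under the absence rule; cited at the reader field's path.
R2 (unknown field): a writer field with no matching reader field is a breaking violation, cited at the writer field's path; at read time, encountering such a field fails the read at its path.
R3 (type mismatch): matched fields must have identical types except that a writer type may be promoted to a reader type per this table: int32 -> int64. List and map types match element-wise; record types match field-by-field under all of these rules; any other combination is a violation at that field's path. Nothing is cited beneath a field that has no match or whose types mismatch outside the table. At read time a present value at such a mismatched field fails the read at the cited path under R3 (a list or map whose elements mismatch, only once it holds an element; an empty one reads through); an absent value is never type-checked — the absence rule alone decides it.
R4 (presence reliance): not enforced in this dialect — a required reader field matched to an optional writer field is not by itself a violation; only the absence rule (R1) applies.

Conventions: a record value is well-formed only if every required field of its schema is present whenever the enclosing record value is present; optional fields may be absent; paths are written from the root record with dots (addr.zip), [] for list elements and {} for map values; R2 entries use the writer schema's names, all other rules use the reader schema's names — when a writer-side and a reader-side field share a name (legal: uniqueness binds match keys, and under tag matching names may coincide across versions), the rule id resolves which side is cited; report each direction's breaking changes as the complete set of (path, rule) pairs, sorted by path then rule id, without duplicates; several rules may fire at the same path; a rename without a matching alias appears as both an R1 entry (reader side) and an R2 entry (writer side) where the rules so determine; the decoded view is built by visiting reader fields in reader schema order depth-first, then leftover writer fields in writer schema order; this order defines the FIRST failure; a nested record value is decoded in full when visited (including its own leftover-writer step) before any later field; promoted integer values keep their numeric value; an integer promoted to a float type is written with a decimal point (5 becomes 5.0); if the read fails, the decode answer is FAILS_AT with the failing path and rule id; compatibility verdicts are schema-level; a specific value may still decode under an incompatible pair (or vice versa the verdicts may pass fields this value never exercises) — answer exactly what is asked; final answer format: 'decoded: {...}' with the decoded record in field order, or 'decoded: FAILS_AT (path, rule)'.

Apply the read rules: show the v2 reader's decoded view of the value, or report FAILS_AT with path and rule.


decoded: {"score": 0.0, "rating": 1.5, "height": 0.25, "checksum": 0xBEEF, "street": null, "version": 0}

the writer's type comes first in each Ticket pair
decode walk for Ticket under reader schema v2:
  score := 0.0
  rating := 1.5
  height := 0.25
  checksum := 0xBEEF
  street := null (not supplied -> null)
  version := 0
  => decoded: {"score": 0.0, "rating": 1.5, "height": 0.25, "checksum": 0xBEEF, "street": null, "version": 0}
remaining Ticket differences; none change what is asked:
  field rating in record Ticket: required changed to optional -> shifts the Ticket verdicts, not this decode
  field street in record Ticket: tag 13 changed to 9 -> triggers nothing under the printed rules; the Ticket answer is the same either way


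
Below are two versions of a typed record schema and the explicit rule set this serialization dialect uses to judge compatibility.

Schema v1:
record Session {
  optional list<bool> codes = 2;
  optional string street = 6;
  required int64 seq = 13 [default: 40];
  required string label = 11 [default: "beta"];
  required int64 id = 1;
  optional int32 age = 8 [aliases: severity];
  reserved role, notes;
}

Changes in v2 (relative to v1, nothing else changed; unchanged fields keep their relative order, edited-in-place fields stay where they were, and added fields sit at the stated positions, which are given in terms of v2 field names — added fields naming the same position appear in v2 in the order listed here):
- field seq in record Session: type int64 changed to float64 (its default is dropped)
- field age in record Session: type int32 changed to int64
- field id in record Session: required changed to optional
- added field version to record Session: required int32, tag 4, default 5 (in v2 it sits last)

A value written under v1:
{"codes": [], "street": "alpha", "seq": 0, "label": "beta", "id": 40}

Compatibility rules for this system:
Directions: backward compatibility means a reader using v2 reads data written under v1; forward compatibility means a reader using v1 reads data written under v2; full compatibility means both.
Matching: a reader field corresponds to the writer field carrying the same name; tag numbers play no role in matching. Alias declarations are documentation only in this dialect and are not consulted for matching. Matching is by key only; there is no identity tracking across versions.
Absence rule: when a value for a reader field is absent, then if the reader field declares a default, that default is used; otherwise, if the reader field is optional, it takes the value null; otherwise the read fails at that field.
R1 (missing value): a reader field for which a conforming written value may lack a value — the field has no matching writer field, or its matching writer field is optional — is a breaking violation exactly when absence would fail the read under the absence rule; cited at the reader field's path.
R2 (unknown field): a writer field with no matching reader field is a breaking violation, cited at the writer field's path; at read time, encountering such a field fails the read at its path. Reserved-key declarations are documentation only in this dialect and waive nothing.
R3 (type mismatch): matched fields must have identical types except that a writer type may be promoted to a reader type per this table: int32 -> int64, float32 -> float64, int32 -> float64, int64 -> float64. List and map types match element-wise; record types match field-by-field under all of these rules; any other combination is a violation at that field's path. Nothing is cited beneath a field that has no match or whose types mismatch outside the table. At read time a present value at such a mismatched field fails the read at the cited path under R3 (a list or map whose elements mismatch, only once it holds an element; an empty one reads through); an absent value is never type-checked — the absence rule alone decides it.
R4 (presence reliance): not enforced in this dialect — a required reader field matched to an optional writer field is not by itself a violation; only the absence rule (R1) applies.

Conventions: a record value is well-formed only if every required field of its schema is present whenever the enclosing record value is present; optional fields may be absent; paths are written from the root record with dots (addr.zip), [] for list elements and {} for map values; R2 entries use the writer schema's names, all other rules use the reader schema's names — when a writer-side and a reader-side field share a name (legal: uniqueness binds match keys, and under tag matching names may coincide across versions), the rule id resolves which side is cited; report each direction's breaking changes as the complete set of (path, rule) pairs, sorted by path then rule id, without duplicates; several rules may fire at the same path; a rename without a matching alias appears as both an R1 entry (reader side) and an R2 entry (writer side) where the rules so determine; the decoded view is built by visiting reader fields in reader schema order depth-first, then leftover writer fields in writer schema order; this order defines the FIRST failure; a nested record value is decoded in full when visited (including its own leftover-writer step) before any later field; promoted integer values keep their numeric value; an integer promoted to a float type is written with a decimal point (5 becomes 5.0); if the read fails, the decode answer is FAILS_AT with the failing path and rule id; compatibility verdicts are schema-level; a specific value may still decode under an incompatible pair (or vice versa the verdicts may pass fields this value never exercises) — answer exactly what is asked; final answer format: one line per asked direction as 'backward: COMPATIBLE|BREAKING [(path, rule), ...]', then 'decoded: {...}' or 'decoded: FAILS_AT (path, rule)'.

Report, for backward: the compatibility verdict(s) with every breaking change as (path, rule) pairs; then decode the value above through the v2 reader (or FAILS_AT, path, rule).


arrows below run writer -> reader for Session
backward analysis of Session with v2 as reader and v1 as writer:
  writer optional, list<bool> -> list<bool>: reader codes maps from writer codes
  writer optional, string -> string: reader street maps from writer street
  writer required, int64 -> float64: reader seq maps from writer seq
  writer required, string -> string: reader label maps from writer label
  writer required, int64 -> int64: reader id maps from writer id
  writer optional, int32 -> int64: reader age maps from writer age
  version has no writer counterpart
  nothing fires on Session: backward is COMPATIBLE
migrating the Session value to v2:
  codes := []
  street := "alpha"
  seq := 0.0 (int64 -> float64)
  label := "beta"
  id := 40
  age := null (missing; optional => null)
  version := 5 (missing; default applied)
  => decoded: {"codes": [], "street": "alpha", "seq": 0.0, "label": "beta", "id": 40, "age": null, "version": 5}
diffs on Session not affecting the asked answer:
  field seq in record Session: type int64 changed to float64 (its default is dropped) -> fires only in the forward direction of Session, which is not asked here
  field age in record Session: type int32 changed to int64 -> fires only in the forward direction of Session, which is not asked here
  field id in record Session: required changed to optional -> fires only in the forward direction of Session, which is not asked here

backward: COMPATIBLE []; decoded: {"codes": [], "street": "alpha", "seq": 0.0, "label": "beta", "id": 40, "age": null, "version": 5}
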